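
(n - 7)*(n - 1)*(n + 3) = n^3 - 5*n^2 - 17*n + 21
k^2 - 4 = (k - 2)*(k + 2)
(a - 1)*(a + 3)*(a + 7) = a^3 + 9*a^2 + 11*a - 21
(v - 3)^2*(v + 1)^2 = v^4 - 4*v^3 - 2*v^2 + 12*v + 9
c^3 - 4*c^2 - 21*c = c*(c - 7)*(c + 3)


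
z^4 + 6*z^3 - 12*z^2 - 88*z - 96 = (z - 4)*(z + 2)^2*(z + 6)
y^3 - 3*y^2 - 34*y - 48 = (y - 8)*(y + 2)*(y + 3)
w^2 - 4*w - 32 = (w - 8)*(w + 4)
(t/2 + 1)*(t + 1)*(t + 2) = t^3/2 + 5*t^2/2 + 4*t + 2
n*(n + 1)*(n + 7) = n^3 + 8*n^2 + 7*n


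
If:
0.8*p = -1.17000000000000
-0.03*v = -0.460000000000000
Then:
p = -1.46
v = 15.33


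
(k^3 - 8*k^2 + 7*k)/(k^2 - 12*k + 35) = k*(k - 1)/(k - 5)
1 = 1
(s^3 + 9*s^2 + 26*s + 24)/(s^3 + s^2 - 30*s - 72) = (s + 2)/(s - 6)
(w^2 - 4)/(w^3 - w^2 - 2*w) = (w + 2)/(w*(w + 1))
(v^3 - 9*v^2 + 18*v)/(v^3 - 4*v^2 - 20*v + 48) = v*(v - 3)/(v^2 + 2*v - 8)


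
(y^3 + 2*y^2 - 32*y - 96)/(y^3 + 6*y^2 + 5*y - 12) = (y^2 - 2*y - 24)/(y^2 + 2*y - 3)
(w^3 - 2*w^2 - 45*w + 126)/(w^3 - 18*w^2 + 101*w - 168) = (w^2 + w - 42)/(w^2 - 15*w + 56)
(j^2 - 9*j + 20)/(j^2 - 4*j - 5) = (j - 4)/(j + 1)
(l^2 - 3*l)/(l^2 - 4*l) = (l - 3)/(l - 4)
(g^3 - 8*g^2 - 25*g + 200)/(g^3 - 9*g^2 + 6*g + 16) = (g^2 - 25)/(g^2 - g - 2)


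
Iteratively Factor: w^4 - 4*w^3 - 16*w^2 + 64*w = (w - 4)*(w^3 - 16*w) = (w - 4)^2*(w^2 + 4*w) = (w - 4)^2*(w + 4)*(w)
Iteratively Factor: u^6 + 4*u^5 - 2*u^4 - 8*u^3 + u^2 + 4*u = (u - 1)*(u^5 + 5*u^4 + 3*u^3 - 5*u^2 - 4*u) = u*(u - 1)*(u^4 + 5*u^3 + 3*u^2 - 5*u - 4) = u*(u - 1)*(u + 1)*(u^3 + 4*u^2 - u - 4) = u*(u - 1)*(u + 1)^2*(u^2 + 3*u - 4) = u*(u - 1)^2*(u + 1)^2*(u + 4)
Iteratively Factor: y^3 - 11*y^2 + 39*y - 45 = (y - 5)*(y^2 - 6*y + 9) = (y - 5)*(y - 3)*(y - 3)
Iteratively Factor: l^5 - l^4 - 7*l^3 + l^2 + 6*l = (l - 1)*(l^4 - 7*l^2 - 6*l) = (l - 1)*(l + 1)*(l^3 - l^2 - 6*l) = l*(l - 1)*(l + 1)*(l^2 - l - 6) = l*(l - 1)*(l + 1)*(l + 2)*(l - 3)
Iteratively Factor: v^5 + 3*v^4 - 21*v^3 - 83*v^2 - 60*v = (v + 4)*(v^4 - v^3 - 17*v^2 - 15*v) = (v + 1)*(v + 4)*(v^3 - 2*v^2 - 15*v) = (v - 5)*(v + 1)*(v + 4)*(v^2 + 3*v) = (v - 5)*(v + 1)*(v + 3)*(v + 4)*(v)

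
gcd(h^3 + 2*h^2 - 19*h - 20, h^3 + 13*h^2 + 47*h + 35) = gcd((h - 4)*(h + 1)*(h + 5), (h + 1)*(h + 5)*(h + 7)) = h^2 + 6*h + 5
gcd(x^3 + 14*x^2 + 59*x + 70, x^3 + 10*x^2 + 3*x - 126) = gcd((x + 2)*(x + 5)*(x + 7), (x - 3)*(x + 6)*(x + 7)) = x + 7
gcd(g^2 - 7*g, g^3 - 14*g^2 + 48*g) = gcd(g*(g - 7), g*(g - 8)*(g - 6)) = g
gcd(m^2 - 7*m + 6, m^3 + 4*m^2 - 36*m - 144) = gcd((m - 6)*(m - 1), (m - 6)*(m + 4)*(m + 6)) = m - 6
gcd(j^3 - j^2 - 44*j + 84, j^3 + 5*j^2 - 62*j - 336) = j + 7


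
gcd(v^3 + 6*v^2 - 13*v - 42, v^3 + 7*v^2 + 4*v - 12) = v + 2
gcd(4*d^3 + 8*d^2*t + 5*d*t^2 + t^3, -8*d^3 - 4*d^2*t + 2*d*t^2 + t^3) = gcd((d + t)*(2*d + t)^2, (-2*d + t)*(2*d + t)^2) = 4*d^2 + 4*d*t + t^2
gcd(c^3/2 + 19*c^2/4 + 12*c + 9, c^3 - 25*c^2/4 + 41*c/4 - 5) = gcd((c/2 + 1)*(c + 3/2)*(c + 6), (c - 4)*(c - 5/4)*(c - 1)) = 1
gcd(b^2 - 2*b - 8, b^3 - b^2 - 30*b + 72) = b - 4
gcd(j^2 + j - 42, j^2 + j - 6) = 1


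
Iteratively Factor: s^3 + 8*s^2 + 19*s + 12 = (s + 1)*(s^2 + 7*s + 12) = (s + 1)*(s + 3)*(s + 4)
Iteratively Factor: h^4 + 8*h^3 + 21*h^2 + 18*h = (h)*(h^3 + 8*h^2 + 21*h + 18) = h*(h + 3)*(h^2 + 5*h + 6) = h*(h + 3)^2*(h + 2)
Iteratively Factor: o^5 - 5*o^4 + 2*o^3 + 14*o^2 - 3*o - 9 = (o - 3)*(o^4 - 2*o^3 - 4*o^2 + 2*o + 3) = (o - 3)^2*(o^3 + o^2 - o - 1) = (o - 3)^2*(o + 1)*(o^2 - 1) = (o - 3)^2*(o + 1)^2*(o - 1)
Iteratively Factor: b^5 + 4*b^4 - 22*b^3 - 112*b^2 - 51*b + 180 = (b - 1)*(b^4 + 5*b^3 - 17*b^2 - 129*b - 180) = (b - 1)*(b + 3)*(b^3 + 2*b^2 - 23*b - 60) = (b - 1)*(b + 3)^2*(b^2 - b - 20) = (b - 1)*(b + 3)^2*(b + 4)*(b - 5)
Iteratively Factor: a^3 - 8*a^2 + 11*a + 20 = (a - 4)*(a^2 - 4*a - 5) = (a - 4)*(a + 1)*(a - 5)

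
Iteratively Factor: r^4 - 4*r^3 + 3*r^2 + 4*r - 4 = (r - 2)*(r^3 - 2*r^2 - r + 2) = (r - 2)*(r - 1)*(r^2 - r - 2) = (r - 2)^2*(r - 1)*(r + 1)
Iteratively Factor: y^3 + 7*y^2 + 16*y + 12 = (y + 2)*(y^2 + 5*y + 6) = (y + 2)*(y + 3)*(y + 2)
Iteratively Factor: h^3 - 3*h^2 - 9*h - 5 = (h + 1)*(h^2 - 4*h - 5) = (h - 5)*(h + 1)*(h + 1)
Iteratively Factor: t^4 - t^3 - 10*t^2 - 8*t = (t)*(t^3 - t^2 - 10*t - 8) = t*(t + 1)*(t^2 - 2*t - 8) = t*(t + 1)*(t + 2)*(t - 4)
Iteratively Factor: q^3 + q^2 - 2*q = (q + 2)*(q^2 - q) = (q - 1)*(q + 2)*(q)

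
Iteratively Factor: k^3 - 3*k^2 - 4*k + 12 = (k - 3)*(k^2 - 4) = (k - 3)*(k - 2)*(k + 2)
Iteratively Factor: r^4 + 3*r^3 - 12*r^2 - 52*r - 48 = (r + 3)*(r^3 - 12*r - 16) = (r + 2)*(r + 3)*(r^2 - 2*r - 8) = (r + 2)^2*(r + 3)*(r - 4)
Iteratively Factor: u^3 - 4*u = (u + 2)*(u^2 - 2*u) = (u - 2)*(u + 2)*(u)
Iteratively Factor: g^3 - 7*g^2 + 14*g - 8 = (g - 2)*(g^2 - 5*g + 4) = (g - 2)*(g - 1)*(g - 4)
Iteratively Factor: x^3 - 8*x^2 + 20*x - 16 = (x - 4)*(x^2 - 4*x + 4) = (x - 4)*(x - 2)*(x - 2)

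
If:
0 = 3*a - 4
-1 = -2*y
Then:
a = 4/3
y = 1/2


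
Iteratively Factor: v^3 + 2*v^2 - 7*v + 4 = (v - 1)*(v^2 + 3*v - 4) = (v - 1)^2*(v + 4)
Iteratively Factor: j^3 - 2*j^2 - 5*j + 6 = (j - 1)*(j^2 - j - 6) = (j - 1)*(j + 2)*(j - 3)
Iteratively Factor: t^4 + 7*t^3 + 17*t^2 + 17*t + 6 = (t + 2)*(t^3 + 5*t^2 + 7*t + 3) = (t + 1)*(t + 2)*(t^2 + 4*t + 3) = (t + 1)^2*(t + 2)*(t + 3)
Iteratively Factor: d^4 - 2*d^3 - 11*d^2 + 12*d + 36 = (d + 2)*(d^3 - 4*d^2 - 3*d + 18) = (d - 3)*(d + 2)*(d^2 - d - 6) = (d - 3)*(d + 2)^2*(d - 3)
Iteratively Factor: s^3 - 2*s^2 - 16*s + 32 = (s - 4)*(s^2 + 2*s - 8) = (s - 4)*(s + 4)*(s - 2)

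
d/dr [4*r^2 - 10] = 8*r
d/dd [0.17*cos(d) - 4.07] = -0.17*sin(d)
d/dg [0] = 0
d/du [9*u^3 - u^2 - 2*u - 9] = 27*u^2 - 2*u - 2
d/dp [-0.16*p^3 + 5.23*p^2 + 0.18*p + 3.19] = -0.48*p^2 + 10.46*p + 0.18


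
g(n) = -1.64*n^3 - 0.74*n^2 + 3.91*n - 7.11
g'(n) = -4.92*n^2 - 1.48*n + 3.91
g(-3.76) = 54.90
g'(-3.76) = -60.08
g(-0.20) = -7.91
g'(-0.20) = 4.01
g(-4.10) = 77.45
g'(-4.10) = -72.73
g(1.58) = -9.25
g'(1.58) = -10.71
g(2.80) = -37.96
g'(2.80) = -38.81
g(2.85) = -39.94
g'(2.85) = -40.27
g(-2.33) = 0.51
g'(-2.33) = -19.35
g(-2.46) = 3.21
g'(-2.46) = -22.22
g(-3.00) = 18.78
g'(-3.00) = -35.93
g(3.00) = -46.32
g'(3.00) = -44.81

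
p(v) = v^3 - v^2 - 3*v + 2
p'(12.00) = 405.00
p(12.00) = 1550.00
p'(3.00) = 18.00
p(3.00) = 11.00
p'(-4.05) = 54.31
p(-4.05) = -68.68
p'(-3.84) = 48.92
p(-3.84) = -57.85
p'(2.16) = 6.68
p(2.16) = 0.93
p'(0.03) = -3.06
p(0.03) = 1.91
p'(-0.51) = -1.20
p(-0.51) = 3.14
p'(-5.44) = 96.66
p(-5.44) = -172.26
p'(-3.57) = 42.37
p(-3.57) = -45.53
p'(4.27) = 43.16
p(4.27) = 48.81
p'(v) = 3*v^2 - 2*v - 3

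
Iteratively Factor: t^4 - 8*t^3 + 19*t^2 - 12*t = (t - 1)*(t^3 - 7*t^2 + 12*t) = t*(t - 1)*(t^2 - 7*t + 12) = t*(t - 3)*(t - 1)*(t - 4)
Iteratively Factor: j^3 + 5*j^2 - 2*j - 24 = (j + 4)*(j^2 + j - 6) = (j + 3)*(j + 4)*(j - 2)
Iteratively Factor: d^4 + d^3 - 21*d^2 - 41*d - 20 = (d + 4)*(d^3 - 3*d^2 - 9*d - 5) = (d + 1)*(d + 4)*(d^2 - 4*d - 5) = (d - 5)*(d + 1)*(d + 4)*(d + 1)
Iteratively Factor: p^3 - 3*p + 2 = (p - 1)*(p^2 + p - 2) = (p - 1)*(p + 2)*(p - 1)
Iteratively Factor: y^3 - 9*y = (y)*(y^2 - 9) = y*(y + 3)*(y - 3)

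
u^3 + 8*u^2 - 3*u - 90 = (u - 3)*(u + 5)*(u + 6)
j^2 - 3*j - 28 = (j - 7)*(j + 4)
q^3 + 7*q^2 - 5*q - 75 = (q - 3)*(q + 5)^2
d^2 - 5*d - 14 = (d - 7)*(d + 2)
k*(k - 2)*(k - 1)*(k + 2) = k^4 - k^3 - 4*k^2 + 4*k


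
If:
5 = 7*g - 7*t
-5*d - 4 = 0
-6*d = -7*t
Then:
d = -4/5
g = 1/35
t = -24/35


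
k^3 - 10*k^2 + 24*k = k*(k - 6)*(k - 4)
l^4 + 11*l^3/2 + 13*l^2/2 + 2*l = l*(l + 1/2)*(l + 1)*(l + 4)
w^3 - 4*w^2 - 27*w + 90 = (w - 6)*(w - 3)*(w + 5)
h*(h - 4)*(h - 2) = h^3 - 6*h^2 + 8*h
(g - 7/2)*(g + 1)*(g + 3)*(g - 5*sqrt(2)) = g^4 - 5*sqrt(2)*g^3 + g^3/2 - 11*g^2 - 5*sqrt(2)*g^2/2 - 21*g/2 + 55*sqrt(2)*g + 105*sqrt(2)/2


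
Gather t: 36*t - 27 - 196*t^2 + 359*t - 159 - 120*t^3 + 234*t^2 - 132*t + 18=-120*t^3 + 38*t^2 + 263*t - 168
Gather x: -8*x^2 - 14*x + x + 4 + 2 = -8*x^2 - 13*x + 6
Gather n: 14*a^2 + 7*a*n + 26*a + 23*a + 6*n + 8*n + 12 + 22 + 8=14*a^2 + 49*a + n*(7*a + 14) + 42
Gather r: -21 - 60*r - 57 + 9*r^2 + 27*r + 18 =9*r^2 - 33*r - 60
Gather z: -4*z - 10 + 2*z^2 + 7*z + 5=2*z^2 + 3*z - 5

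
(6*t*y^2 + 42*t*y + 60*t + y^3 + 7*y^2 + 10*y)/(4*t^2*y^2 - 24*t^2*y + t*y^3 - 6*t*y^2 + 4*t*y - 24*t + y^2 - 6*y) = (6*t*y^2 + 42*t*y + 60*t + y^3 + 7*y^2 + 10*y)/(4*t^2*y^2 - 24*t^2*y + t*y^3 - 6*t*y^2 + 4*t*y - 24*t + y^2 - 6*y)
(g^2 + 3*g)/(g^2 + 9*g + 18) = g/(g + 6)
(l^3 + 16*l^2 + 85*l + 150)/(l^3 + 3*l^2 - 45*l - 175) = (l + 6)/(l - 7)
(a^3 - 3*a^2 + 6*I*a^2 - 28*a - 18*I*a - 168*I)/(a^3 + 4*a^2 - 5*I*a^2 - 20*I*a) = (a^2 + a*(-7 + 6*I) - 42*I)/(a*(a - 5*I))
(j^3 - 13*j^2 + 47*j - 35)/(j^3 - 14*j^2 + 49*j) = (j^2 - 6*j + 5)/(j*(j - 7))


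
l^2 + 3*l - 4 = (l - 1)*(l + 4)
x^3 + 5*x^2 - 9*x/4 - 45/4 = (x - 3/2)*(x + 3/2)*(x + 5)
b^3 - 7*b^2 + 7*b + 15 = (b - 5)*(b - 3)*(b + 1)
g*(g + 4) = g^2 + 4*g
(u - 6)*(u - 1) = u^2 - 7*u + 6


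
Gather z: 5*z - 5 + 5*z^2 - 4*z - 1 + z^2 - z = 6*z^2 - 6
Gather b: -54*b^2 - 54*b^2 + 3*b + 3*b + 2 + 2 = -108*b^2 + 6*b + 4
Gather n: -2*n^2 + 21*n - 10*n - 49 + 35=-2*n^2 + 11*n - 14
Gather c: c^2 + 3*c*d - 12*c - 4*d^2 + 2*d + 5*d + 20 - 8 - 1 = c^2 + c*(3*d - 12) - 4*d^2 + 7*d + 11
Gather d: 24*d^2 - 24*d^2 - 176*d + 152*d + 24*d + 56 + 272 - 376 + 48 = 0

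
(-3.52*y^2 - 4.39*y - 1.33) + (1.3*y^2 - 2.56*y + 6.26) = -2.22*y^2 - 6.95*y + 4.93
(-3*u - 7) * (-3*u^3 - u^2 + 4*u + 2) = 9*u^4 + 24*u^3 - 5*u^2 - 34*u - 14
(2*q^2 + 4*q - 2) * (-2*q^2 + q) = -4*q^4 - 6*q^3 + 8*q^2 - 2*q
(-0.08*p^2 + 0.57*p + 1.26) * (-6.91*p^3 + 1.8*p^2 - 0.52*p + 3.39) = 0.5528*p^5 - 4.0827*p^4 - 7.639*p^3 + 1.7004*p^2 + 1.2771*p + 4.2714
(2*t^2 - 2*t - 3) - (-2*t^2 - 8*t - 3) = 4*t^2 + 6*t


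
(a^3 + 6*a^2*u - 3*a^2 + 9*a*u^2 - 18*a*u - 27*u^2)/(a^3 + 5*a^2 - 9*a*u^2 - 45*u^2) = (-a^2 - 3*a*u + 3*a + 9*u)/(-a^2 + 3*a*u - 5*a + 15*u)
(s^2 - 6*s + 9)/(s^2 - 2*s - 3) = (s - 3)/(s + 1)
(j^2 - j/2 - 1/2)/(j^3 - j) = (j + 1/2)/(j*(j + 1))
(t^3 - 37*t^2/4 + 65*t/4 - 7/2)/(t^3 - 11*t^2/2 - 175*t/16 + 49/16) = 4*(t - 2)/(4*t + 7)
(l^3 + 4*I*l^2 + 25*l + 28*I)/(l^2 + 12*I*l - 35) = (l^2 - 3*I*l + 4)/(l + 5*I)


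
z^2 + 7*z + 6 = (z + 1)*(z + 6)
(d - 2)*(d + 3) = d^2 + d - 6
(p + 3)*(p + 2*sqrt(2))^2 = p^3 + 3*p^2 + 4*sqrt(2)*p^2 + 8*p + 12*sqrt(2)*p + 24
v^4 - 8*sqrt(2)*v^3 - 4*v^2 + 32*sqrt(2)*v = v*(v - 2)*(v + 2)*(v - 8*sqrt(2))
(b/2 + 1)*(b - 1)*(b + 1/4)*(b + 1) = b^4/2 + 9*b^3/8 - b^2/4 - 9*b/8 - 1/4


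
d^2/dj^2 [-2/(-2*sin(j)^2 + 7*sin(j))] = 2*(-16*sin(j) + 42 - 25/sin(j) - 84/sin(j)^2 + 98/sin(j)^3)/(2*sin(j) - 7)^3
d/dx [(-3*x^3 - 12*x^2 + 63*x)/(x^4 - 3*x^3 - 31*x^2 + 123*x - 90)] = 3*(x^4 + 14*x^3 + 31*x^2 - 60*x - 210)/(x^6 - 62*x^4 + 60*x^3 + 961*x^2 - 1860*x + 900)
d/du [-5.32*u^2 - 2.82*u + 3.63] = -10.64*u - 2.82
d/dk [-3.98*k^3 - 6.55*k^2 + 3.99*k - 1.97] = -11.94*k^2 - 13.1*k + 3.99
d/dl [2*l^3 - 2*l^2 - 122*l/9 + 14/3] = 6*l^2 - 4*l - 122/9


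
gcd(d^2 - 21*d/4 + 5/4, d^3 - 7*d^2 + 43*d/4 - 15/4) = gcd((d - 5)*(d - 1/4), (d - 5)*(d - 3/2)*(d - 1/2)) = d - 5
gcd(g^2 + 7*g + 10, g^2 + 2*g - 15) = g + 5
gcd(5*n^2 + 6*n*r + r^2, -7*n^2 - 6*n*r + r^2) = n + r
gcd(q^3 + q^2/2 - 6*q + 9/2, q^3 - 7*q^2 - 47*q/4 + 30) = q - 3/2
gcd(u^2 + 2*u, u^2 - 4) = u + 2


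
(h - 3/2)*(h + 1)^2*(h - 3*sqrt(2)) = h^4 - 3*sqrt(2)*h^3 + h^3/2 - 3*sqrt(2)*h^2/2 - 2*h^2 - 3*h/2 + 6*sqrt(2)*h + 9*sqrt(2)/2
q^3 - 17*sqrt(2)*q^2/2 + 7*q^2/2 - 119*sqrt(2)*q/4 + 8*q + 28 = (q + 7/2)*(q - 8*sqrt(2))*(q - sqrt(2)/2)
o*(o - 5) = o^2 - 5*o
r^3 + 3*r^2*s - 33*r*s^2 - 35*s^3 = (r - 5*s)*(r + s)*(r + 7*s)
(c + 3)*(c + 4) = c^2 + 7*c + 12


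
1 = 1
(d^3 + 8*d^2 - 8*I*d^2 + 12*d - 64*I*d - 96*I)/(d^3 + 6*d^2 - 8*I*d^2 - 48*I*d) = (d + 2)/d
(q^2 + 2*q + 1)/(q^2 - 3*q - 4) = (q + 1)/(q - 4)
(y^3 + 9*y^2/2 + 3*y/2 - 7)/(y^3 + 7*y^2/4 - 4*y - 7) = 2*(2*y^2 + 5*y - 7)/(4*y^2 - y - 14)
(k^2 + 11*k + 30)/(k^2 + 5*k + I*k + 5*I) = (k + 6)/(k + I)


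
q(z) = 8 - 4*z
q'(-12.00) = -4.00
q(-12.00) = 56.00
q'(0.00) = -4.00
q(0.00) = 8.00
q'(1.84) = -4.00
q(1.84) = 0.64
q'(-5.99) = -4.00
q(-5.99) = 31.96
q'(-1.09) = -4.00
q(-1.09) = 12.36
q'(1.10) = -4.00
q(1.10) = 3.60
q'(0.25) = -4.00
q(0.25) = 7.00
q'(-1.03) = -4.00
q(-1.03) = 12.12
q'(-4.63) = -4.00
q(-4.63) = 26.52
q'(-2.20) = -4.00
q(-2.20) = 16.80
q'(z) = -4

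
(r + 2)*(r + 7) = r^2 + 9*r + 14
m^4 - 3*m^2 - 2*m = m*(m - 2)*(m + 1)^2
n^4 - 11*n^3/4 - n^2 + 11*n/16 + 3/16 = (n - 3)*(n - 1/2)*(n + 1/4)*(n + 1/2)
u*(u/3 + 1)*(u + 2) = u^3/3 + 5*u^2/3 + 2*u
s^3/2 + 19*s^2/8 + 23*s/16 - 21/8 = (s/2 + 1)*(s - 3/4)*(s + 7/2)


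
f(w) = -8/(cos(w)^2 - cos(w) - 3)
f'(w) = -8*(2*sin(w)*cos(w) - sin(w))/(cos(w)^2 - cos(w) - 3)^2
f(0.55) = 2.56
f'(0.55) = -0.30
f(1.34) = 2.52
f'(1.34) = 0.42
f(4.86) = 2.56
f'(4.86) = -0.57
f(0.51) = 2.57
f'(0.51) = -0.30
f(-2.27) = 4.12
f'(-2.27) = -3.71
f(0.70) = 2.52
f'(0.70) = -0.27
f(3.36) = 7.47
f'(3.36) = -4.46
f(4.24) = 3.42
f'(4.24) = -2.49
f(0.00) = 2.67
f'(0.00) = 0.00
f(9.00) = 6.36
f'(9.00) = 5.87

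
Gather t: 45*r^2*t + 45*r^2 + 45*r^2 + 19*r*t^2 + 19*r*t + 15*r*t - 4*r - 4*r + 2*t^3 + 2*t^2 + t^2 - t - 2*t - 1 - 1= 90*r^2 - 8*r + 2*t^3 + t^2*(19*r + 3) + t*(45*r^2 + 34*r - 3) - 2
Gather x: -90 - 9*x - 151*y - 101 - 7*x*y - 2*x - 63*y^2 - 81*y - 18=x*(-7*y - 11) - 63*y^2 - 232*y - 209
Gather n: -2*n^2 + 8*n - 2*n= -2*n^2 + 6*n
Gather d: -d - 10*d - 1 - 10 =-11*d - 11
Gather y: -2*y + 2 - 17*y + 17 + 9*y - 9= 10 - 10*y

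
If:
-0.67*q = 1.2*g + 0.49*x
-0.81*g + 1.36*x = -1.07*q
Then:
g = 0.211802704330213*x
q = -1.11069141074068*x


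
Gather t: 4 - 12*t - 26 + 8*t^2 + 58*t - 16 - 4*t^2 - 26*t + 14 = 4*t^2 + 20*t - 24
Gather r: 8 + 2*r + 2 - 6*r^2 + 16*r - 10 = -6*r^2 + 18*r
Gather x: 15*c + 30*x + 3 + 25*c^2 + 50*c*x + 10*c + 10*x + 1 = 25*c^2 + 25*c + x*(50*c + 40) + 4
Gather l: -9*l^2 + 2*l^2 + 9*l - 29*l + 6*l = -7*l^2 - 14*l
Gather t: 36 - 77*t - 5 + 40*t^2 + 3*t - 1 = 40*t^2 - 74*t + 30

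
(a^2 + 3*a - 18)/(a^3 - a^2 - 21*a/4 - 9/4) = 4*(a + 6)/(4*a^2 + 8*a + 3)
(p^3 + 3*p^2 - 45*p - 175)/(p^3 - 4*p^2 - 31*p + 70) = (p + 5)/(p - 2)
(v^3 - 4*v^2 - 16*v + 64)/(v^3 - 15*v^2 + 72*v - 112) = (v + 4)/(v - 7)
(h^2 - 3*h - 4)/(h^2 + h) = (h - 4)/h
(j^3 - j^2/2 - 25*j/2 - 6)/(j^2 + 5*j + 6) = (j^2 - 7*j/2 - 2)/(j + 2)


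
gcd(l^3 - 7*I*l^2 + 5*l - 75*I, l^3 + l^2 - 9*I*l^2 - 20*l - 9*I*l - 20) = l - 5*I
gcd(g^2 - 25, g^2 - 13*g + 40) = g - 5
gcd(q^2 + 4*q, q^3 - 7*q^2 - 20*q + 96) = q + 4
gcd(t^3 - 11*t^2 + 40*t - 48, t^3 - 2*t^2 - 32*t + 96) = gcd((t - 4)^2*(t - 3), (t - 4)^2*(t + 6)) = t^2 - 8*t + 16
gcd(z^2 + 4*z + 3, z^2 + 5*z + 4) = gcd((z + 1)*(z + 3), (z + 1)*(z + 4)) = z + 1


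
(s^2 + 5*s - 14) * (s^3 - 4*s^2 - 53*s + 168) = s^5 + s^4 - 87*s^3 - 41*s^2 + 1582*s - 2352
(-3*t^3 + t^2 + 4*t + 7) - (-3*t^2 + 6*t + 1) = -3*t^3 + 4*t^2 - 2*t + 6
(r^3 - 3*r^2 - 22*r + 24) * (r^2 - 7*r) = r^5 - 10*r^4 - r^3 + 178*r^2 - 168*r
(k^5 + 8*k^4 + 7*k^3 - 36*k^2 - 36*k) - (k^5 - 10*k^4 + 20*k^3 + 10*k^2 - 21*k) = 18*k^4 - 13*k^3 - 46*k^2 - 15*k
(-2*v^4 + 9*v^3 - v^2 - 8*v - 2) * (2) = -4*v^4 + 18*v^3 - 2*v^2 - 16*v - 4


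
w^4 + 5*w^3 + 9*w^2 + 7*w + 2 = (w + 1)^3*(w + 2)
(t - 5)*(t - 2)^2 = t^3 - 9*t^2 + 24*t - 20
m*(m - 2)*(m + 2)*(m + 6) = m^4 + 6*m^3 - 4*m^2 - 24*m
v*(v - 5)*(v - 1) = v^3 - 6*v^2 + 5*v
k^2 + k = k*(k + 1)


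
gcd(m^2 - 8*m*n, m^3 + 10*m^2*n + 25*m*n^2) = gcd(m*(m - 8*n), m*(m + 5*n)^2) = m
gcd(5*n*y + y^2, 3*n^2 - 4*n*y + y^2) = 1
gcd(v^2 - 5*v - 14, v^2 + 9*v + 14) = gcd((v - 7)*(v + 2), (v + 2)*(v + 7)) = v + 2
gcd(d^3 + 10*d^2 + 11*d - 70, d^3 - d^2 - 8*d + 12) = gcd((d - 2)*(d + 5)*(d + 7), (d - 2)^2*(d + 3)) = d - 2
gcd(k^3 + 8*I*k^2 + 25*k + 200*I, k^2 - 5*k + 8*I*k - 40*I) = k + 8*I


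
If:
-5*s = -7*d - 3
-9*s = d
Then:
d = -27/68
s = 3/68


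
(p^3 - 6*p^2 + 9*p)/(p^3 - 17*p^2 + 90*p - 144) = p*(p - 3)/(p^2 - 14*p + 48)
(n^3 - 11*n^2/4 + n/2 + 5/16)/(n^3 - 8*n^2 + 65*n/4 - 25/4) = (n + 1/4)/(n - 5)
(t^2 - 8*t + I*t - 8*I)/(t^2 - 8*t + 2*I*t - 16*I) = (t + I)/(t + 2*I)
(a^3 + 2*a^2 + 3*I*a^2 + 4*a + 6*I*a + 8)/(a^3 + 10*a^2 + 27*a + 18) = (a^3 + a^2*(2 + 3*I) + a*(4 + 6*I) + 8)/(a^3 + 10*a^2 + 27*a + 18)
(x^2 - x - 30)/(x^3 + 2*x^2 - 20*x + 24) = (x^2 - x - 30)/(x^3 + 2*x^2 - 20*x + 24)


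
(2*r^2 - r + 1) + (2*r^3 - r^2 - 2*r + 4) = 2*r^3 + r^2 - 3*r + 5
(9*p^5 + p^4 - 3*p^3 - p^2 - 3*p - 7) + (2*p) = 9*p^5 + p^4 - 3*p^3 - p^2 - p - 7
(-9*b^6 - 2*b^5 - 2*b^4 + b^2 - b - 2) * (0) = 0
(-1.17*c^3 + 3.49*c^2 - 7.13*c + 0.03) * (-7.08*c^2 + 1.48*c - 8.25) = 8.2836*c^5 - 26.4408*c^4 + 65.2981*c^3 - 39.5573*c^2 + 58.8669*c - 0.2475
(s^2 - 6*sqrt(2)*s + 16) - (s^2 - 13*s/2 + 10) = -6*sqrt(2)*s + 13*s/2 + 6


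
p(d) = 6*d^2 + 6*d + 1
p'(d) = 12*d + 6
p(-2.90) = 34.06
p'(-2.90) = -28.80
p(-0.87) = 0.32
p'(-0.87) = -4.44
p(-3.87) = 67.64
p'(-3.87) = -40.44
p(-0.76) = -0.09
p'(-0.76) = -3.12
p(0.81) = 9.80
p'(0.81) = 15.72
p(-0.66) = -0.35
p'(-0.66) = -1.92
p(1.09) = 14.67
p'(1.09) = 19.08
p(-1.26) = 2.97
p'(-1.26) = -9.12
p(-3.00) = 37.00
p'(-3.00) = -30.00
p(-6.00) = 181.00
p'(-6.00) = -66.00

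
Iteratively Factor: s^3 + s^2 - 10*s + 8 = (s + 4)*(s^2 - 3*s + 2) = (s - 1)*(s + 4)*(s - 2)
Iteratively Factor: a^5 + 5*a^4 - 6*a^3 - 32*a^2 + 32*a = (a)*(a^4 + 5*a^3 - 6*a^2 - 32*a + 32) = a*(a + 4)*(a^3 + a^2 - 10*a + 8) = a*(a - 1)*(a + 4)*(a^2 + 2*a - 8) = a*(a - 1)*(a + 4)^2*(a - 2)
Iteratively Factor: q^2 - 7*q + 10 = (q - 5)*(q - 2)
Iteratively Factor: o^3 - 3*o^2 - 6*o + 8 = (o - 4)*(o^2 + o - 2) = (o - 4)*(o - 1)*(o + 2)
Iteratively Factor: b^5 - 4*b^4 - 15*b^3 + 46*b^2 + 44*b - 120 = (b + 3)*(b^4 - 7*b^3 + 6*b^2 + 28*b - 40) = (b - 2)*(b + 3)*(b^3 - 5*b^2 - 4*b + 20) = (b - 5)*(b - 2)*(b + 3)*(b^2 - 4) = (b - 5)*(b - 2)^2*(b + 3)*(b + 2)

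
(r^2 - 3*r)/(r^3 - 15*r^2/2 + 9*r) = 2*(r - 3)/(2*r^2 - 15*r + 18)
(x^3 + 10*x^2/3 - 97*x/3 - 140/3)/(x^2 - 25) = (3*x^2 + 25*x + 28)/(3*(x + 5))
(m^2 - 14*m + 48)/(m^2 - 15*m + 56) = (m - 6)/(m - 7)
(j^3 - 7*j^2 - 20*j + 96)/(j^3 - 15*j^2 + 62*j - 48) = (j^2 + j - 12)/(j^2 - 7*j + 6)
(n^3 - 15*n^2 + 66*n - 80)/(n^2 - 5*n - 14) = (-n^3 + 15*n^2 - 66*n + 80)/(-n^2 + 5*n + 14)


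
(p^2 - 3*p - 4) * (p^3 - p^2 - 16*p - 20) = p^5 - 4*p^4 - 17*p^3 + 32*p^2 + 124*p + 80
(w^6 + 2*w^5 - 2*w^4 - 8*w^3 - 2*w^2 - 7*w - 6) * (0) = 0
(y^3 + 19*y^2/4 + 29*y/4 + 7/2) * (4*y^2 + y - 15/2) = 4*y^5 + 20*y^4 + 105*y^3/4 - 115*y^2/8 - 407*y/8 - 105/4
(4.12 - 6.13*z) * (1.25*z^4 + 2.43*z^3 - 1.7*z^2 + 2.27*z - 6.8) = -7.6625*z^5 - 9.7459*z^4 + 20.4326*z^3 - 20.9191*z^2 + 51.0364*z - 28.016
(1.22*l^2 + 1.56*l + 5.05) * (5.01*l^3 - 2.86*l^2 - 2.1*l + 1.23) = 6.1122*l^5 + 4.3264*l^4 + 18.2769*l^3 - 16.2184*l^2 - 8.6862*l + 6.2115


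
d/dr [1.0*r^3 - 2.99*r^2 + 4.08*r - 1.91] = 3.0*r^2 - 5.98*r + 4.08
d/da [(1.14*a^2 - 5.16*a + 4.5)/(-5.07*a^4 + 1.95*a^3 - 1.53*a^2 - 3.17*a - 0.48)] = (11.5596*a^5 - 80.7066*a^4 + 111.384*a^3 - 37.8336*a^2 + 12.6756*a + 16.7418)/(25.7049*a^8 - 19.773*a^7 + 19.3167*a^6 + 26.1768*a^5 - 5.1549*a^4 + 7.8282*a^3 + 11.5177*a^2 + 3.0432*a + 0.2304)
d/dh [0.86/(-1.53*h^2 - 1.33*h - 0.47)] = (2.6316*h + 1.1438)/(1.53*h^2 + 1.33*h + 0.47)^2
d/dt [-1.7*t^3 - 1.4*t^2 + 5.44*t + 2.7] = -5.1*t^2 - 2.8*t + 5.44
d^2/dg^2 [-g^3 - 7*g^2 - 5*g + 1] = -6*g - 14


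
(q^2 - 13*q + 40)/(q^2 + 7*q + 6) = (q^2 - 13*q + 40)/(q^2 + 7*q + 6)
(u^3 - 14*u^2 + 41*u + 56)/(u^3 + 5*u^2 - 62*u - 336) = (u^2 - 6*u - 7)/(u^2 + 13*u + 42)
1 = 1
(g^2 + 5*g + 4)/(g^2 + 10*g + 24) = (g + 1)/(g + 6)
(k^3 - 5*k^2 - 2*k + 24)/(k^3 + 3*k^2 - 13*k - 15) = (k^2 - 2*k - 8)/(k^2 + 6*k + 5)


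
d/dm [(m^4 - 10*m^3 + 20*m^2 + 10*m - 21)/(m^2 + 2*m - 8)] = 2*(m^5 - 2*m^4 - 36*m^3 + 135*m^2 - 139*m - 19)/(m^4 + 4*m^3 - 12*m^2 - 32*m + 64)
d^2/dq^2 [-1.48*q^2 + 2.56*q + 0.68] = -2.96000000000000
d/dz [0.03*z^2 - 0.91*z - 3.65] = 0.06*z - 0.91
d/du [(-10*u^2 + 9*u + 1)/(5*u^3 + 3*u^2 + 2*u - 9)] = (50*u^4 - 90*u^3 - 62*u^2 + 174*u - 83)/(25*u^6 + 30*u^5 + 29*u^4 - 78*u^3 - 50*u^2 - 36*u + 81)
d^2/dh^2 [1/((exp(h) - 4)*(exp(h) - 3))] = (4*exp(3*h) - 21*exp(2*h) + exp(h) + 84)*exp(h)/(exp(6*h) - 21*exp(5*h) + 183*exp(4*h) - 847*exp(3*h) + 2196*exp(2*h) - 3024*exp(h) + 1728)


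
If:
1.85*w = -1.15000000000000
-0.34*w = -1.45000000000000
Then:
No Solution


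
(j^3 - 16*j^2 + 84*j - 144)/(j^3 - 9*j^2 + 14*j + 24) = (j - 6)/(j + 1)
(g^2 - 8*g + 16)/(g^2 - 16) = (g - 4)/(g + 4)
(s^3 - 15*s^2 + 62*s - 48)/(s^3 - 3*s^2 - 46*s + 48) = (s - 6)/(s + 6)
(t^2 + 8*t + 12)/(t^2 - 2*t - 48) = (t + 2)/(t - 8)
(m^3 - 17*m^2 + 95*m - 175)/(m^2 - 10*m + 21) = (m^2 - 10*m + 25)/(m - 3)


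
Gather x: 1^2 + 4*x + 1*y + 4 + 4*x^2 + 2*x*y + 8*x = 4*x^2 + x*(2*y + 12) + y + 5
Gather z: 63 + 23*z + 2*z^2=2*z^2 + 23*z + 63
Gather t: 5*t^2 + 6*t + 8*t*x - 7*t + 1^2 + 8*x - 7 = 5*t^2 + t*(8*x - 1) + 8*x - 6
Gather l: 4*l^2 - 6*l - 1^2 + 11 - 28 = 4*l^2 - 6*l - 18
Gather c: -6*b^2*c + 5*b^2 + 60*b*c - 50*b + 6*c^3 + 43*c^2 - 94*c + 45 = 5*b^2 - 50*b + 6*c^3 + 43*c^2 + c*(-6*b^2 + 60*b - 94) + 45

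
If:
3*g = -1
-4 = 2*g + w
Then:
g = -1/3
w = -10/3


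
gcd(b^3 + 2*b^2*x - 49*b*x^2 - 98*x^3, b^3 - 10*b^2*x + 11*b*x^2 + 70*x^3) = -b^2 + 5*b*x + 14*x^2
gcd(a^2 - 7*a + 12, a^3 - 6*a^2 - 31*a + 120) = a - 3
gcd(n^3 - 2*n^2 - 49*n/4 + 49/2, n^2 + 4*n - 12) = n - 2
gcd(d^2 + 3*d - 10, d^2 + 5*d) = d + 5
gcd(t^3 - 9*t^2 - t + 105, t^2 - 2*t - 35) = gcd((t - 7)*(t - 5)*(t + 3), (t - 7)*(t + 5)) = t - 7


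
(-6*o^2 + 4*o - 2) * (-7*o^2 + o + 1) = 42*o^4 - 34*o^3 + 12*o^2 + 2*o - 2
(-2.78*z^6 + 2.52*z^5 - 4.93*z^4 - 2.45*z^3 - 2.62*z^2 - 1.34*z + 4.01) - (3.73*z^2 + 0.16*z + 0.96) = -2.78*z^6 + 2.52*z^5 - 4.93*z^4 - 2.45*z^3 - 6.35*z^2 - 1.5*z + 3.05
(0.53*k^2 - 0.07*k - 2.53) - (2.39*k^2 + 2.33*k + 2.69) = -1.86*k^2 - 2.4*k - 5.22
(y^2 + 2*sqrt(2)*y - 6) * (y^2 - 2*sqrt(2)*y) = y^4 - 14*y^2 + 12*sqrt(2)*y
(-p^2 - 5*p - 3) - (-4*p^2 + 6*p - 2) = 3*p^2 - 11*p - 1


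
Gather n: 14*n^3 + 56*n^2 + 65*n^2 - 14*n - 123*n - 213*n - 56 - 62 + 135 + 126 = 14*n^3 + 121*n^2 - 350*n + 143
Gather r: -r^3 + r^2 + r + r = -r^3 + r^2 + 2*r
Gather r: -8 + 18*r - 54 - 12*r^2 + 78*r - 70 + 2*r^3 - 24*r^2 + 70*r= 2*r^3 - 36*r^2 + 166*r - 132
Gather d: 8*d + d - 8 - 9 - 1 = 9*d - 18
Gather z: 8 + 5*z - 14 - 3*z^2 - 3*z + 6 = -3*z^2 + 2*z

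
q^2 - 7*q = q*(q - 7)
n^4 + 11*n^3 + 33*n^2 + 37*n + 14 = (n + 1)^2*(n + 2)*(n + 7)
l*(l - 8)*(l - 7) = l^3 - 15*l^2 + 56*l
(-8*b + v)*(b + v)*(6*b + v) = -48*b^3 - 50*b^2*v - b*v^2 + v^3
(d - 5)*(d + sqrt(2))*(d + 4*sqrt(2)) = d^3 - 5*d^2 + 5*sqrt(2)*d^2 - 25*sqrt(2)*d + 8*d - 40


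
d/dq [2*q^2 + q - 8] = 4*q + 1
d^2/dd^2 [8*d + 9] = 0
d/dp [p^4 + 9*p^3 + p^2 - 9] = p*(4*p^2 + 27*p + 2)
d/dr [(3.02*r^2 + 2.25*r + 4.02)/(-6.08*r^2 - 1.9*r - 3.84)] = (7.942*r^2 + 25.6896*r - 1.002)/(36.9664*r^4 + 23.104*r^3 + 50.3044*r^2 + 14.592*r + 14.7456)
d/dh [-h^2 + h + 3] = 1 - 2*h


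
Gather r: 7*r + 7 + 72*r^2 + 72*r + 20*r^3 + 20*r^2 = 20*r^3 + 92*r^2 + 79*r + 7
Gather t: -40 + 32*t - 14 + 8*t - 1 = 40*t - 55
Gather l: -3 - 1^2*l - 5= -l - 8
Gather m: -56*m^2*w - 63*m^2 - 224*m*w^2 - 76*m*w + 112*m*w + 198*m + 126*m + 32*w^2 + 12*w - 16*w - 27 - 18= m^2*(-56*w - 63) + m*(-224*w^2 + 36*w + 324) + 32*w^2 - 4*w - 45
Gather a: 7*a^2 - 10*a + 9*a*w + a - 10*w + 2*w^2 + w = 7*a^2 + a*(9*w - 9) + 2*w^2 - 9*w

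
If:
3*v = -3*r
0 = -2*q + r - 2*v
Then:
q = -3*v/2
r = -v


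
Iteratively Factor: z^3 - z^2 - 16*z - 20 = (z - 5)*(z^2 + 4*z + 4) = (z - 5)*(z + 2)*(z + 2)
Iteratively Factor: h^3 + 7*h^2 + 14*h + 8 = (h + 4)*(h^2 + 3*h + 2) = (h + 1)*(h + 4)*(h + 2)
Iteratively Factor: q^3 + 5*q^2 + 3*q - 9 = (q + 3)*(q^2 + 2*q - 3) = (q - 1)*(q + 3)*(q + 3)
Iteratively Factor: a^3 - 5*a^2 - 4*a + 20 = (a - 2)*(a^2 - 3*a - 10) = (a - 2)*(a + 2)*(a - 5)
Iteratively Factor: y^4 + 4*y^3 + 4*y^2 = (y)*(y^3 + 4*y^2 + 4*y) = y^2*(y^2 + 4*y + 4) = y^2*(y + 2)*(y + 2)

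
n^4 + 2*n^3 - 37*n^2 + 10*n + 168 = (n - 4)*(n - 3)*(n + 2)*(n + 7)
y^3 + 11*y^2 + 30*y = y*(y + 5)*(y + 6)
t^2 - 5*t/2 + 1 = (t - 2)*(t - 1/2)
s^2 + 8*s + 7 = (s + 1)*(s + 7)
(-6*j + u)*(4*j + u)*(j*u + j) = -24*j^3*u - 24*j^3 - 2*j^2*u^2 - 2*j^2*u + j*u^3 + j*u^2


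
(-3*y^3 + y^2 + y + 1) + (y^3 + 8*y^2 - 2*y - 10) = -2*y^3 + 9*y^2 - y - 9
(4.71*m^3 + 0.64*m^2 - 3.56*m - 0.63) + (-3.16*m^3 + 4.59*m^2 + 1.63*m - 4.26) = 1.55*m^3 + 5.23*m^2 - 1.93*m - 4.89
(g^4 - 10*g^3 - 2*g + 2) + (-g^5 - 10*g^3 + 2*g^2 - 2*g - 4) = -g^5 + g^4 - 20*g^3 + 2*g^2 - 4*g - 2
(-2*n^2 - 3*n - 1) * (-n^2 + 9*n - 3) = 2*n^4 - 15*n^3 - 20*n^2 + 3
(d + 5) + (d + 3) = 2*d + 8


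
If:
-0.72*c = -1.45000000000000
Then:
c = 2.01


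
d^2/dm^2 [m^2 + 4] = 2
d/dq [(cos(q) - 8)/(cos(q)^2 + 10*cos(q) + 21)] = (cos(q)^2 - 16*cos(q) - 101)*sin(q)/(cos(q)^2 + 10*cos(q) + 21)^2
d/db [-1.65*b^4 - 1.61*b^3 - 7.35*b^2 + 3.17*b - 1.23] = -6.6*b^3 - 4.83*b^2 - 14.7*b + 3.17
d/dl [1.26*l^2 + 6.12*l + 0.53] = 2.52*l + 6.12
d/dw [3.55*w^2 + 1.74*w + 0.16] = 7.1*w + 1.74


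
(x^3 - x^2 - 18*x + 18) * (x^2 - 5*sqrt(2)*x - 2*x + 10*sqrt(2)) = x^5 - 5*sqrt(2)*x^4 - 3*x^4 - 16*x^3 + 15*sqrt(2)*x^3 + 54*x^2 + 80*sqrt(2)*x^2 - 270*sqrt(2)*x - 36*x + 180*sqrt(2)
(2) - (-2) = 4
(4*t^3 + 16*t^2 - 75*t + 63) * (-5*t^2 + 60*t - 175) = -20*t^5 + 160*t^4 + 635*t^3 - 7615*t^2 + 16905*t - 11025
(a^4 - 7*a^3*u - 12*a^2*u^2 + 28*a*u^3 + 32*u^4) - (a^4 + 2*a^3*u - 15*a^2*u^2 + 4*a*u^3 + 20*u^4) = -9*a^3*u + 3*a^2*u^2 + 24*a*u^3 + 12*u^4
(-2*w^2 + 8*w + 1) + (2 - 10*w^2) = -12*w^2 + 8*w + 3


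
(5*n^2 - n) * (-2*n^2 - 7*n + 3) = -10*n^4 - 33*n^3 + 22*n^2 - 3*n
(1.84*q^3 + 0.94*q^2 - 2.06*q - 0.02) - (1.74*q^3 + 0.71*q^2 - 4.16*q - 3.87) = 0.1*q^3 + 0.23*q^2 + 2.1*q + 3.85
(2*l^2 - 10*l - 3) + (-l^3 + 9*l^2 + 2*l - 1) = -l^3 + 11*l^2 - 8*l - 4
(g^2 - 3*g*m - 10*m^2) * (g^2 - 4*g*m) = g^4 - 7*g^3*m + 2*g^2*m^2 + 40*g*m^3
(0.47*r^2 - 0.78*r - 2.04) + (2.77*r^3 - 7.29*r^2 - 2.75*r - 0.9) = 2.77*r^3 - 6.82*r^2 - 3.53*r - 2.94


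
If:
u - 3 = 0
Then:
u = 3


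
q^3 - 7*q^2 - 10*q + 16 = (q - 8)*(q - 1)*(q + 2)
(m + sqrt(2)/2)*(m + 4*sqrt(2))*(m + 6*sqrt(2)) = m^3 + 21*sqrt(2)*m^2/2 + 58*m + 24*sqrt(2)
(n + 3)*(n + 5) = n^2 + 8*n + 15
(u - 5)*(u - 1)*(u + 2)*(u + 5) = u^4 + u^3 - 27*u^2 - 25*u + 50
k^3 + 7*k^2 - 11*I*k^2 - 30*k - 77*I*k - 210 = (k + 7)*(k - 6*I)*(k - 5*I)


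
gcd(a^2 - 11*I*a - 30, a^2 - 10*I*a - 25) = a - 5*I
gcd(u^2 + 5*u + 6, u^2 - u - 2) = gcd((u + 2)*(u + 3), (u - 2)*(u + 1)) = 1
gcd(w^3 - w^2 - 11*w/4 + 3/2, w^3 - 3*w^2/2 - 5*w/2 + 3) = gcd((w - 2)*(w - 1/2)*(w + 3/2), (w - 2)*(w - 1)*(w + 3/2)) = w^2 - w/2 - 3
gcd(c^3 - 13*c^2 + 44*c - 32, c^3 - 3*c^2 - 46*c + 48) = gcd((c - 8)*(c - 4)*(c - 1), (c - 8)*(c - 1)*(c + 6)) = c^2 - 9*c + 8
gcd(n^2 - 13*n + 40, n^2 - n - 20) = n - 5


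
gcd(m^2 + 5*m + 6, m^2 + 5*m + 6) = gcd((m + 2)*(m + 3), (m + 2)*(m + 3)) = m^2 + 5*m + 6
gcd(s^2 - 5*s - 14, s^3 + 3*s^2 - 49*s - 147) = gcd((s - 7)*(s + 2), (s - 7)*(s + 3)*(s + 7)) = s - 7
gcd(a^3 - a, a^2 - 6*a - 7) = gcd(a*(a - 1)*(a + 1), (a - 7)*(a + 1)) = a + 1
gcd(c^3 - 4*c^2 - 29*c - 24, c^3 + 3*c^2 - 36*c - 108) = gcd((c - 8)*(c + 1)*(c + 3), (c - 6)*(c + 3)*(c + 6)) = c + 3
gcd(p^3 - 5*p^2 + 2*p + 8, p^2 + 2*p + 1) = p + 1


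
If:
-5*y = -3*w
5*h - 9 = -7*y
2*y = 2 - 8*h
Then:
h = -2/23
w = 155/69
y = 31/23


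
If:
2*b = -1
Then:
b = -1/2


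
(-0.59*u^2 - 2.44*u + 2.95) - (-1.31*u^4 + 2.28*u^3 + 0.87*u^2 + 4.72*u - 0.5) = 1.31*u^4 - 2.28*u^3 - 1.46*u^2 - 7.16*u + 3.45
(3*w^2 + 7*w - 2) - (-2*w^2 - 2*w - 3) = 5*w^2 + 9*w + 1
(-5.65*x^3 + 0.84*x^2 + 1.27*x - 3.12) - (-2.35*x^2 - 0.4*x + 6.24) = -5.65*x^3 + 3.19*x^2 + 1.67*x - 9.36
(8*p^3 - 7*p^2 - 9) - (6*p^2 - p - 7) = 8*p^3 - 13*p^2 + p - 2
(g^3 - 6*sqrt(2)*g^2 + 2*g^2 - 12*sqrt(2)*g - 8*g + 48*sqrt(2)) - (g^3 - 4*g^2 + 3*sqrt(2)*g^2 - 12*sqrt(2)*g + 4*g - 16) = -9*sqrt(2)*g^2 + 6*g^2 - 12*g + 16 + 48*sqrt(2)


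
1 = 1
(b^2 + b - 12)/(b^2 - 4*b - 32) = (b - 3)/(b - 8)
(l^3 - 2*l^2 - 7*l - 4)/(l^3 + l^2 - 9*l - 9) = (l^2 - 3*l - 4)/(l^2 - 9)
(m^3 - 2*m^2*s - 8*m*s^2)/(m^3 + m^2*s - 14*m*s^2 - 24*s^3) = m/(m + 3*s)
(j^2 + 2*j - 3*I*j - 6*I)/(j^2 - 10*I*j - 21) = (j + 2)/(j - 7*I)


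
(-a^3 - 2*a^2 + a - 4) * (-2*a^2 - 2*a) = 2*a^5 + 6*a^4 + 2*a^3 + 6*a^2 + 8*a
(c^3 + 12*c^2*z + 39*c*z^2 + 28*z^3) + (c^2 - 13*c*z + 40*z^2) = c^3 + 12*c^2*z + c^2 + 39*c*z^2 - 13*c*z + 28*z^3 + 40*z^2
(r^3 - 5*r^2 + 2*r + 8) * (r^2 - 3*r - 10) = r^5 - 8*r^4 + 7*r^3 + 52*r^2 - 44*r - 80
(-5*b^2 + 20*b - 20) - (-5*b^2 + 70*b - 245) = 225 - 50*b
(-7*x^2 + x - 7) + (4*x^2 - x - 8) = -3*x^2 - 15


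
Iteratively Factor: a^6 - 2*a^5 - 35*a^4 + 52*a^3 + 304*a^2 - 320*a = (a - 4)*(a^5 + 2*a^4 - 27*a^3 - 56*a^2 + 80*a) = (a - 4)*(a - 1)*(a^4 + 3*a^3 - 24*a^2 - 80*a) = a*(a - 4)*(a - 1)*(a^3 + 3*a^2 - 24*a - 80) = a*(a - 5)*(a - 4)*(a - 1)*(a^2 + 8*a + 16) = a*(a - 5)*(a - 4)*(a - 1)*(a + 4)*(a + 4)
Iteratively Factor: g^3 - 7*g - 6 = (g + 2)*(g^2 - 2*g - 3) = (g + 1)*(g + 2)*(g - 3)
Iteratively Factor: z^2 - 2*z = (z)*(z - 2)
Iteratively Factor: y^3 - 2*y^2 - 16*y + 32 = (y - 4)*(y^2 + 2*y - 8) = (y - 4)*(y + 4)*(y - 2)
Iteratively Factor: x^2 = (x)*(x)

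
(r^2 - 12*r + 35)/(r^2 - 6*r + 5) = (r - 7)/(r - 1)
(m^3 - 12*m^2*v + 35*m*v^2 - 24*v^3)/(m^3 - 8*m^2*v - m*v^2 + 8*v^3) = (m - 3*v)/(m + v)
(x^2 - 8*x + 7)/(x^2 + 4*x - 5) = (x - 7)/(x + 5)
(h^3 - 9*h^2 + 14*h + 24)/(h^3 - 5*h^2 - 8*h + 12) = (h^2 - 3*h - 4)/(h^2 + h - 2)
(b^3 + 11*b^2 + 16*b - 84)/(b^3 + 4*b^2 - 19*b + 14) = (b + 6)/(b - 1)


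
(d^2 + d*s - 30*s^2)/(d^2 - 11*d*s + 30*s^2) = (-d - 6*s)/(-d + 6*s)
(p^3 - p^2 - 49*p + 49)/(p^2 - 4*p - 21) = (p^2 + 6*p - 7)/(p + 3)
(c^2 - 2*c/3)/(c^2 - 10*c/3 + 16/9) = 3*c/(3*c - 8)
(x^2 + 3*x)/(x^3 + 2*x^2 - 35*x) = (x + 3)/(x^2 + 2*x - 35)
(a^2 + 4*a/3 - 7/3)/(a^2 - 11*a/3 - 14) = (a - 1)/(a - 6)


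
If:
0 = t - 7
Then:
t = 7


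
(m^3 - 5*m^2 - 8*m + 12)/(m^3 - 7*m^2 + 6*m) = (m + 2)/m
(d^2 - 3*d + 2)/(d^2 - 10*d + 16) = (d - 1)/(d - 8)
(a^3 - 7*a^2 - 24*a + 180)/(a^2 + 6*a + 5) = (a^2 - 12*a + 36)/(a + 1)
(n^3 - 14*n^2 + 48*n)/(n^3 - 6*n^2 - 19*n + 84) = n*(n^2 - 14*n + 48)/(n^3 - 6*n^2 - 19*n + 84)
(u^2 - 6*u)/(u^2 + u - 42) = u/(u + 7)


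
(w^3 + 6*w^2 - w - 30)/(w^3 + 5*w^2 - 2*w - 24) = (w + 5)/(w + 4)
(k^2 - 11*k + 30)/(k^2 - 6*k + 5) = (k - 6)/(k - 1)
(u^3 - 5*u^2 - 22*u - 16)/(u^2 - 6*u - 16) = u + 1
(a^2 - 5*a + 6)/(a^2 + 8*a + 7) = (a^2 - 5*a + 6)/(a^2 + 8*a + 7)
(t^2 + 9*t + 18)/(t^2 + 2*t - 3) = (t + 6)/(t - 1)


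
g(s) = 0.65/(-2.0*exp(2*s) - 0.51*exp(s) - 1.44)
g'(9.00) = 0.00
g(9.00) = 0.00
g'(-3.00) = 0.01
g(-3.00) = -0.44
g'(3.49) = 0.00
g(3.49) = -0.00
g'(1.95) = 0.01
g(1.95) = -0.01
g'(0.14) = 0.18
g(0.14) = -0.14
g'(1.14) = 0.05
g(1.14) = -0.03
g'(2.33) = 0.01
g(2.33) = -0.00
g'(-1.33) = 0.09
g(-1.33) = -0.38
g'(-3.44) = 0.01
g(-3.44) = -0.45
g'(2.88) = 0.00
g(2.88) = -0.00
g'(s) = 0.65*(4.0*exp(2*s) + 0.51*exp(s))/(-2.0*exp(2*s) - 0.51*exp(s) - 1.44)^2 = (2.6*exp(s) + 0.3315)*exp(s)/(2.0*exp(2*s) + 0.51*exp(s) + 1.44)^2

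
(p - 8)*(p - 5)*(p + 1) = p^3 - 12*p^2 + 27*p + 40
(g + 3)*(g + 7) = g^2 + 10*g + 21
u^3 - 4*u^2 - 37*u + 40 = (u - 8)*(u - 1)*(u + 5)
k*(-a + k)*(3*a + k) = -3*a^2*k + 2*a*k^2 + k^3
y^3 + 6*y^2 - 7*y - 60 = (y - 3)*(y + 4)*(y + 5)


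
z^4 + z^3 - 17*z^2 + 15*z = z*(z - 3)*(z - 1)*(z + 5)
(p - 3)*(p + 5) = p^2 + 2*p - 15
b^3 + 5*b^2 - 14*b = b*(b - 2)*(b + 7)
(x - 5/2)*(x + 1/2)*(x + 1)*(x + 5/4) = x^4 + x^3/4 - 9*x^2/2 - 85*x/16 - 25/16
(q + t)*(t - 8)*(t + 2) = q*t^2 - 6*q*t - 16*q + t^3 - 6*t^2 - 16*t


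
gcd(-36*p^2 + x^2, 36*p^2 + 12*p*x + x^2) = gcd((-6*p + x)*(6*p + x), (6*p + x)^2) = 6*p + x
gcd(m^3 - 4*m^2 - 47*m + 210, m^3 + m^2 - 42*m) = m^2 + m - 42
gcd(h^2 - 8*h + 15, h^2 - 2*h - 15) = h - 5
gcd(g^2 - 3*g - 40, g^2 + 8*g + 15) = g + 5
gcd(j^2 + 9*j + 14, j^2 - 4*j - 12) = j + 2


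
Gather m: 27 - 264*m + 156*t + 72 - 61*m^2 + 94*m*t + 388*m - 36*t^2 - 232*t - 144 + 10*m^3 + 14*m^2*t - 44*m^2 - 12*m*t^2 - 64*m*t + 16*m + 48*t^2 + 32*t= 10*m^3 + m^2*(14*t - 105) + m*(-12*t^2 + 30*t + 140) + 12*t^2 - 44*t - 45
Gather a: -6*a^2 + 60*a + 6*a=-6*a^2 + 66*a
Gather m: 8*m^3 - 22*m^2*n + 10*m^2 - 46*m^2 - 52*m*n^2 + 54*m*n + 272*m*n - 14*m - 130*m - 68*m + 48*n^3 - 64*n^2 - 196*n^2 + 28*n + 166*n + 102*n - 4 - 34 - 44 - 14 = 8*m^3 + m^2*(-22*n - 36) + m*(-52*n^2 + 326*n - 212) + 48*n^3 - 260*n^2 + 296*n - 96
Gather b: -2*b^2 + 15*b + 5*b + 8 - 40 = -2*b^2 + 20*b - 32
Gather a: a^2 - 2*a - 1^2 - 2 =a^2 - 2*a - 3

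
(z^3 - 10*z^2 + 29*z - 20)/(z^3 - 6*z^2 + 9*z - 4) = (z - 5)/(z - 1)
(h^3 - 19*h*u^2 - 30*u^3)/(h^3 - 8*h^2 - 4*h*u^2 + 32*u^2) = (-h^2 + 2*h*u + 15*u^2)/(-h^2 + 2*h*u + 8*h - 16*u)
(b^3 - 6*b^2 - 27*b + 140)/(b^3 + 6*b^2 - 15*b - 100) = (b - 7)/(b + 5)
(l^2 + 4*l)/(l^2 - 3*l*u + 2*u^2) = l*(l + 4)/(l^2 - 3*l*u + 2*u^2)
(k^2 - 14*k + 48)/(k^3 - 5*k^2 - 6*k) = (k - 8)/(k*(k + 1))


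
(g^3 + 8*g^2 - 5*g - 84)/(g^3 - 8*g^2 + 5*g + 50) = (g^3 + 8*g^2 - 5*g - 84)/(g^3 - 8*g^2 + 5*g + 50)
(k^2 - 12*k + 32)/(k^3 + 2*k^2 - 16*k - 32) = (k - 8)/(k^2 + 6*k + 8)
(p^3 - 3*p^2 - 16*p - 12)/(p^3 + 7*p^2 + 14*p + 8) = (p - 6)/(p + 4)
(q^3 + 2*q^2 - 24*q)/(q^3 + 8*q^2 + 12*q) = (q - 4)/(q + 2)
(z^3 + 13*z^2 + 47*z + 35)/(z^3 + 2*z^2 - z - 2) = (z^2 + 12*z + 35)/(z^2 + z - 2)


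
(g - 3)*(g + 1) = g^2 - 2*g - 3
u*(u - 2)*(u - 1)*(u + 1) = u^4 - 2*u^3 - u^2 + 2*u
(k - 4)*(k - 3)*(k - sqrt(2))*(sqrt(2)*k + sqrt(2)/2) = sqrt(2)*k^4 - 13*sqrt(2)*k^3/2 - 2*k^3 + 17*sqrt(2)*k^2/2 + 13*k^2 - 17*k + 6*sqrt(2)*k - 12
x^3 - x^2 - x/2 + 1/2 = (x - 1)*(x - sqrt(2)/2)*(x + sqrt(2)/2)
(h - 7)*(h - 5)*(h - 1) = h^3 - 13*h^2 + 47*h - 35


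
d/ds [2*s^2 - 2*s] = 4*s - 2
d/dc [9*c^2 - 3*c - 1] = 18*c - 3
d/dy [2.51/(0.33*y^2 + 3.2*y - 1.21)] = (-1.6566*y - 8.032)/(0.33*y^2 + 3.2*y - 1.21)^2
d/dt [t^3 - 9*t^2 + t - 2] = 3*t^2 - 18*t + 1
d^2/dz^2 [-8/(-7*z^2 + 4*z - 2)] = 16*(-49*z^2 + 28*z + 4*(7*z - 2)^2 - 14)/(7*z^2 - 4*z + 2)^3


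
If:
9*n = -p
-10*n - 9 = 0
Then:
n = -9/10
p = 81/10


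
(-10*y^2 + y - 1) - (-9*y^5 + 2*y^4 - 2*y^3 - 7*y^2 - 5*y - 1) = 9*y^5 - 2*y^4 + 2*y^3 - 3*y^2 + 6*y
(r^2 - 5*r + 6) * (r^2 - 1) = r^4 - 5*r^3 + 5*r^2 + 5*r - 6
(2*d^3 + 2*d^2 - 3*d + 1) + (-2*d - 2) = 2*d^3 + 2*d^2 - 5*d - 1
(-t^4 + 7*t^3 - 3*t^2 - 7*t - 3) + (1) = -t^4 + 7*t^3 - 3*t^2 - 7*t - 2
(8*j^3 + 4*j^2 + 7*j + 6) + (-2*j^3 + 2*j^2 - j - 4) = 6*j^3 + 6*j^2 + 6*j + 2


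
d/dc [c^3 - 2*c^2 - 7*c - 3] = 3*c^2 - 4*c - 7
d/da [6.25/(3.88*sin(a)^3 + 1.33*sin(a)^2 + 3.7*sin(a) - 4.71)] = (-16.625*sin(a) + 36.375*cos(2*a) - 59.5)*cos(a)/(3.88*sin(a)^3 + 1.33*sin(a)^2 + 3.7*sin(a) - 4.71)^2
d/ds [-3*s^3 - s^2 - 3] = s*(-9*s - 2)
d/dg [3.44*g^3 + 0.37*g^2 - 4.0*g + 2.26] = 10.32*g^2 + 0.74*g - 4.0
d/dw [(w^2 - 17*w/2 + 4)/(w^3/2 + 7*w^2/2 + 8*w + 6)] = (-2*w^3 + 38*w^2 + 51*w - 166)/(w^5 + 12*w^4 + 57*w^3 + 134*w^2 + 156*w + 72)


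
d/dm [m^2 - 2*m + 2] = 2*m - 2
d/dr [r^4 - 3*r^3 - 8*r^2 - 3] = r*(4*r^2 - 9*r - 16)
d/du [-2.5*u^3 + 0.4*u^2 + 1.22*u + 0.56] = -7.5*u^2 + 0.8*u + 1.22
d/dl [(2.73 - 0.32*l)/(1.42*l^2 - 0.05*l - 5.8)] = (0.4544*l^2 - 7.7532*l + 1.9925)/(2.0164*l^4 - 0.142*l^3 - 16.4695*l^2 + 0.58*l + 33.64)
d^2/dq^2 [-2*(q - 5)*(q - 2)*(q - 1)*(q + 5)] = -24*q^2 + 36*q + 92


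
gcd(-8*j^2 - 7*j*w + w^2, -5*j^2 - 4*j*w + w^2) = j + w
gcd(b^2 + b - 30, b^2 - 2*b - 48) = b + 6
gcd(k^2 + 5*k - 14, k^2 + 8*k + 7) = k + 7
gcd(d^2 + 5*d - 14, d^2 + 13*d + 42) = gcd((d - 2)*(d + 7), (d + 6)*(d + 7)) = d + 7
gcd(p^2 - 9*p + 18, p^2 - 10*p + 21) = p - 3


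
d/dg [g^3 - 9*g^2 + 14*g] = 3*g^2 - 18*g + 14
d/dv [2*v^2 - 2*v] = 4*v - 2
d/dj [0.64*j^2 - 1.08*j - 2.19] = 1.28*j - 1.08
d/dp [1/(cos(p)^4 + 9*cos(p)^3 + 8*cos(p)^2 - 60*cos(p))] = (4*cos(p)^3 + 27*cos(p)^2 + 16*cos(p) - 60)*sin(p)/((cos(p)^3 + 9*cos(p)^2 + 8*cos(p) - 60)^2*cos(p)^2)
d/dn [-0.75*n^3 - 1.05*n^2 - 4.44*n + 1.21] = -2.25*n^2 - 2.1*n - 4.44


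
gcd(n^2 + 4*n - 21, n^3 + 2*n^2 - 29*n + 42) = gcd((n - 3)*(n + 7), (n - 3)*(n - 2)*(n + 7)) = n^2 + 4*n - 21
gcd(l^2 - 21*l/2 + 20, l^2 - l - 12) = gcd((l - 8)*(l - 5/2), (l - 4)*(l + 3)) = 1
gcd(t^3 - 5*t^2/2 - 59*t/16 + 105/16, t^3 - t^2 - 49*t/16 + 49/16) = t + 7/4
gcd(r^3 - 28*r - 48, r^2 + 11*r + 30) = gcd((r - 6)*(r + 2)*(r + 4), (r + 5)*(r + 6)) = 1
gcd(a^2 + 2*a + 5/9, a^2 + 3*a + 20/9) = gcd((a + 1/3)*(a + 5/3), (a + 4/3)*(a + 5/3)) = a + 5/3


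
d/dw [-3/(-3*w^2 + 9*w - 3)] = (3 - 2*w)/(w^2 - 3*w + 1)^2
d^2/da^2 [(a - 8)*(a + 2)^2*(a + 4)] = 12*a^2 - 88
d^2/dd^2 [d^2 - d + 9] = 2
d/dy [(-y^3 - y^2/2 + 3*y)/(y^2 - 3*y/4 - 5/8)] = 8*(-8*y^4 + 12*y^3 - 6*y^2 + 5*y - 15)/(64*y^4 - 96*y^3 - 44*y^2 + 60*y + 25)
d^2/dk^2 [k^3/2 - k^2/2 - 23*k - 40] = 3*k - 1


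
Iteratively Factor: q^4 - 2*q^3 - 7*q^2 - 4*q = (q)*(q^3 - 2*q^2 - 7*q - 4) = q*(q - 4)*(q^2 + 2*q + 1) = q*(q - 4)*(q + 1)*(q + 1)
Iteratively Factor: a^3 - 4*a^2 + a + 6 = (a + 1)*(a^2 - 5*a + 6) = (a - 2)*(a + 1)*(a - 3)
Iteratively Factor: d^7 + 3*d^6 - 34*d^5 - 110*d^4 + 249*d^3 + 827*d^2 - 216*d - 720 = (d - 1)*(d^6 + 4*d^5 - 30*d^4 - 140*d^3 + 109*d^2 + 936*d + 720) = (d - 5)*(d - 1)*(d^5 + 9*d^4 + 15*d^3 - 65*d^2 - 216*d - 144) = (d - 5)*(d - 1)*(d + 3)*(d^4 + 6*d^3 - 3*d^2 - 56*d - 48) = (d - 5)*(d - 1)*(d + 1)*(d + 3)*(d^3 + 5*d^2 - 8*d - 48) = (d - 5)*(d - 1)*(d + 1)*(d + 3)*(d + 4)*(d^2 + d - 12) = (d - 5)*(d - 3)*(d - 1)*(d + 1)*(d + 3)*(d + 4)*(d + 4)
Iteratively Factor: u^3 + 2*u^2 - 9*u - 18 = (u + 3)*(u^2 - u - 6) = (u + 2)*(u + 3)*(u - 3)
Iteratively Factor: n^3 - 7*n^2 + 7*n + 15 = (n - 3)*(n^2 - 4*n - 5) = (n - 3)*(n + 1)*(n - 5)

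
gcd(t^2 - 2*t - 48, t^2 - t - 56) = t - 8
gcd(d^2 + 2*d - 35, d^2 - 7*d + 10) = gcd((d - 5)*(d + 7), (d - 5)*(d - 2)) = d - 5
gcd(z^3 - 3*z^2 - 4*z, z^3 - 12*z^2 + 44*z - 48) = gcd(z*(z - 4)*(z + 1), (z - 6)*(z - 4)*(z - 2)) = z - 4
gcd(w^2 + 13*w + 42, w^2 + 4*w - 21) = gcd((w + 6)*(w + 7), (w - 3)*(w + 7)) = w + 7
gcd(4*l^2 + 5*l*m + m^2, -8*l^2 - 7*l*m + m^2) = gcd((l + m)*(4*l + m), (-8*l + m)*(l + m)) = l + m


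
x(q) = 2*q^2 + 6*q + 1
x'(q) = 4*q + 6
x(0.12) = 1.75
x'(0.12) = 6.48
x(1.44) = 13.79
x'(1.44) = 11.76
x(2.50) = 28.50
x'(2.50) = 16.00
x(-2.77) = -0.27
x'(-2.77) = -5.08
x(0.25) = 2.62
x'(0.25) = 7.00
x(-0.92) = -2.83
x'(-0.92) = 2.32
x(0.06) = 1.37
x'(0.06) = 6.24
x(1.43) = 13.67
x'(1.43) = 11.72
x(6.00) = 109.00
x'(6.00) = 30.00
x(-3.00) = 1.00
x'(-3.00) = -6.00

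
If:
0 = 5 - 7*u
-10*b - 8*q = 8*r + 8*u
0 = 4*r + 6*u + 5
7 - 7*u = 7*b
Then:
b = 2/7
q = 5/4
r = -65/28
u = 5/7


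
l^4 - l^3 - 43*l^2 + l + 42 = (l - 7)*(l - 1)*(l + 1)*(l + 6)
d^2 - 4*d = d*(d - 4)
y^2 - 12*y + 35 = (y - 7)*(y - 5)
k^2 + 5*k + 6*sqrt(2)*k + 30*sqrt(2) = (k + 5)*(k + 6*sqrt(2))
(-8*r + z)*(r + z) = -8*r^2 - 7*r*z + z^2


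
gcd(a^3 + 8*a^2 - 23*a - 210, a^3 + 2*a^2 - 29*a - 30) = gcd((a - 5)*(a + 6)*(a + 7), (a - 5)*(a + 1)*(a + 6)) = a^2 + a - 30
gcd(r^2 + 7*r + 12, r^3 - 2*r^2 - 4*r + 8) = 1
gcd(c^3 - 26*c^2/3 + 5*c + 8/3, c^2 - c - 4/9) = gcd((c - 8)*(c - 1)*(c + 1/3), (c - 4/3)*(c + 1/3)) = c + 1/3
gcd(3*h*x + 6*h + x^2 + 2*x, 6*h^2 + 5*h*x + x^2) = 3*h + x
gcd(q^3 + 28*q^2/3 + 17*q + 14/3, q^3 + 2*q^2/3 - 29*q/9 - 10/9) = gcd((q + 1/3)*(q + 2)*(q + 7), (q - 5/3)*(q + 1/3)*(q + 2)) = q^2 + 7*q/3 + 2/3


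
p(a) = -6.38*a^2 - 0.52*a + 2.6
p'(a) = -12.76*a - 0.52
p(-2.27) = -29.10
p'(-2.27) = 28.45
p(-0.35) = 2.00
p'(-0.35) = 3.95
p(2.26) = -31.16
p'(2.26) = -29.36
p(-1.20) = -5.96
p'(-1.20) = 14.79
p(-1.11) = -4.68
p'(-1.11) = 13.64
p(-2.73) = -43.53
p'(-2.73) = 34.31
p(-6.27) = -244.96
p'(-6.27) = 79.49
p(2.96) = -54.84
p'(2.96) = -38.29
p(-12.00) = -909.88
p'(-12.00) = 152.60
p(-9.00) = -509.50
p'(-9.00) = 114.32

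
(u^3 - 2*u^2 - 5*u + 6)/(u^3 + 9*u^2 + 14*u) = (u^2 - 4*u + 3)/(u*(u + 7))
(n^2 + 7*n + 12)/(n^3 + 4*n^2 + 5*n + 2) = (n^2 + 7*n + 12)/(n^3 + 4*n^2 + 5*n + 2)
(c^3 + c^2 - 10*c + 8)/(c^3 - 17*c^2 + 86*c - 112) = (c^2 + 3*c - 4)/(c^2 - 15*c + 56)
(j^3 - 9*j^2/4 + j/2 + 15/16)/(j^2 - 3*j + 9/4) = (8*j^2 - 6*j - 5)/(4*(2*j - 3))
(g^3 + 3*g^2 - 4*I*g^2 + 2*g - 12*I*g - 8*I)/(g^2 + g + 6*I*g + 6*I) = (g^2 + g*(2 - 4*I) - 8*I)/(g + 6*I)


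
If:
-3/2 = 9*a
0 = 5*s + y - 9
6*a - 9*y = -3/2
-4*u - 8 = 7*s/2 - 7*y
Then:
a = -1/6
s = 161/90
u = -2497/720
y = 1/18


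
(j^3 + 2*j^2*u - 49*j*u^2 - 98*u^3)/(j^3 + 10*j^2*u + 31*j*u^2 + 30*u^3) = (j^2 - 49*u^2)/(j^2 + 8*j*u + 15*u^2)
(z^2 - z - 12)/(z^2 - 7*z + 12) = (z + 3)/(z - 3)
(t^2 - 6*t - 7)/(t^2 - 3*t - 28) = (t + 1)/(t + 4)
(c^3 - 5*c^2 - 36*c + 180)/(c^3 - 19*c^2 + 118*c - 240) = (c + 6)/(c - 8)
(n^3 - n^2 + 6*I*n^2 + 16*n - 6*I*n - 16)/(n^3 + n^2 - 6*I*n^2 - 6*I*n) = (n^3 + n^2*(-1 + 6*I) + 2*n*(8 - 3*I) - 16)/(n*(n^2 + n*(1 - 6*I) - 6*I))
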